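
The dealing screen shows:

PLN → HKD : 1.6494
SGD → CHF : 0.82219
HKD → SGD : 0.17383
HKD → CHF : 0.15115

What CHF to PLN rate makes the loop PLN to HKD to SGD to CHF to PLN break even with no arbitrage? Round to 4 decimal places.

Known legs of the cycle: 1.6494 × 0.17383 × 0.82219 = 0.23573437193238
For no arbitrage the full-cycle product must be 1, so the missing rate is 1 / 0.23573437193238 ≈ 4.242063.

4.2421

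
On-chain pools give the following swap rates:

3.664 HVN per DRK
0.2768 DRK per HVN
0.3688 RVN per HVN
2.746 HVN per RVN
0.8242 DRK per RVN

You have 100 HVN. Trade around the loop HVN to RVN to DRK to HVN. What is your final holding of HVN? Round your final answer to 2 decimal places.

100 HVN × 0.3688 = 36.88 RVN
36.88 RVN × 0.8242 = 30.396496 DRK
30.396496 DRK × 3.664 = 111.372761344 HVN

111.37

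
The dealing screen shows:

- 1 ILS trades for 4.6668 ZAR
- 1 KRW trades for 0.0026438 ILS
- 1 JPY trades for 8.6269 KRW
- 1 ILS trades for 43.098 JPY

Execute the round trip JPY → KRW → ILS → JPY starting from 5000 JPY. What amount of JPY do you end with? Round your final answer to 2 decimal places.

5000 JPY × 8.6269 = 43134.5 KRW
43134.5 KRW × 0.0026438 = 114.0389911 ILS
114.0389911 ILS × 43.098 = 4914.8524384278 JPY

4914.85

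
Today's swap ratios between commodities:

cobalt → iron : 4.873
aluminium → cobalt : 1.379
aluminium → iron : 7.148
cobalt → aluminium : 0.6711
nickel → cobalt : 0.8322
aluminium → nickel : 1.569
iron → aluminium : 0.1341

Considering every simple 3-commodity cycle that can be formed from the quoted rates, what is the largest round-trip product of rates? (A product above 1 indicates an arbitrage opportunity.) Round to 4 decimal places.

0.9011

aluminium→cobalt→iron→aluminium: 1.379 × 4.873 × 0.1341 = 0.90113
aluminium→nickel→cobalt→aluminium: 1.569 × 0.8322 × 0.6711 = 0.87627
Maximum is aluminium→cobalt→iron→aluminium at 0.9011; no arbitrage — every cycle loses value.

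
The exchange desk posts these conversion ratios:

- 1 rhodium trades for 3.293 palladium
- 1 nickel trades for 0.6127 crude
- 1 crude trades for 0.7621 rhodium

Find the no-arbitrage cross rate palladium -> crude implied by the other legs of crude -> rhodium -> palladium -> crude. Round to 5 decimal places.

Known legs of the cycle: 0.7621 × 3.293 = 2.5095953
For no arbitrage the full-cycle product must be 1, so the missing rate is 1 / 2.5095953 ≈ 0.3984706.

0.39847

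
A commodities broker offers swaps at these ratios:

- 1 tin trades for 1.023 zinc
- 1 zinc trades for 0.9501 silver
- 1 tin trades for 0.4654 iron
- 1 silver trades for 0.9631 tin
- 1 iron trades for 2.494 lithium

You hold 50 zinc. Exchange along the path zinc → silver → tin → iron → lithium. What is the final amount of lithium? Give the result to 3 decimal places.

50 zinc × 0.9501 = 47.505 silver
47.505 silver × 0.9631 = 45.7520655 tin
45.7520655 tin × 0.4654 = 21.2930112837 iron
21.2930112837 iron × 2.494 = 53.1047701415478 lithium

53.105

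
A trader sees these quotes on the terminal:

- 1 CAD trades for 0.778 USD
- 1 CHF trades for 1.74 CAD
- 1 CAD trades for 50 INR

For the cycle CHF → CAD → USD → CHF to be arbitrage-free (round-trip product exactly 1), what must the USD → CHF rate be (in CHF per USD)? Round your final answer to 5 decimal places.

0.73871

Known legs of the cycle: 1.74 × 0.778 = 1.35372
For no arbitrage the full-cycle product must be 1, so the missing rate is 1 / 1.35372 ≈ 0.7387052.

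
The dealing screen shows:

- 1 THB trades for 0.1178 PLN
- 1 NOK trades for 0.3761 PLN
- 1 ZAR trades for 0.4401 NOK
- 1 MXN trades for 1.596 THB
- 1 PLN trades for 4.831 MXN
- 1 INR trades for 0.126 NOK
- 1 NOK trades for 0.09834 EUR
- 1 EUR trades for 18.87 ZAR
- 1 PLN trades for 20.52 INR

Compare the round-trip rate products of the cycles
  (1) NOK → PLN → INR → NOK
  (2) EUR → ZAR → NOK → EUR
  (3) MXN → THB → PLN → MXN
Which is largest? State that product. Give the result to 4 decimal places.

0.9724

(1) 0.3761 × 20.52 × 0.126 = 0.97241
(2) 18.87 × 0.4401 × 0.09834 = 0.81668
(3) 1.596 × 0.1178 × 4.831 = 0.90827
Highest is cycle (1) at 0.9724 (≤1, no arbitrage).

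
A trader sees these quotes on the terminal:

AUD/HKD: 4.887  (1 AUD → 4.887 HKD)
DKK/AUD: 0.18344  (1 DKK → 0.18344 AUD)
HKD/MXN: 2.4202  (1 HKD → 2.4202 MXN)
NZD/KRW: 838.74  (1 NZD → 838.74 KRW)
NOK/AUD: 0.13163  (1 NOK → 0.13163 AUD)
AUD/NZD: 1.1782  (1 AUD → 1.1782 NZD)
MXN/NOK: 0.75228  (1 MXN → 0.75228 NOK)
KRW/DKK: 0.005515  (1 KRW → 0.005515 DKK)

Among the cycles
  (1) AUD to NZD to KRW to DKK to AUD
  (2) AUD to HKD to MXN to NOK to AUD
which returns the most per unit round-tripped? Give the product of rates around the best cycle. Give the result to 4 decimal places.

(1) 1.1782 × 838.74 × 0.005515 × 0.18344 = 0.99974
(2) 4.887 × 2.4202 × 0.75228 × 0.13163 = 1.17119
Highest is cycle (2) at 1.1712 (>1, arbitrage).

1.1712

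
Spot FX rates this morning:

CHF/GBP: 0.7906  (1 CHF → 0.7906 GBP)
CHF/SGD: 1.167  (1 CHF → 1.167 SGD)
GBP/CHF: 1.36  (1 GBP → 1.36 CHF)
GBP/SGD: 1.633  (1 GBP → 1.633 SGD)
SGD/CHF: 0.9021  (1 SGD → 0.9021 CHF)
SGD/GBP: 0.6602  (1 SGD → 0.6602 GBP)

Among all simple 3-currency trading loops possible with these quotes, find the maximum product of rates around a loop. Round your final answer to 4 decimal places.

1.1647

SGD→CHF→GBP→SGD: 0.9021 × 0.7906 × 1.633 = 1.16466
SGD→GBP→CHF→SGD: 0.6602 × 1.36 × 1.167 = 1.04782
Maximum is SGD→CHF→GBP→SGD at 1.1647; arbitrage exists.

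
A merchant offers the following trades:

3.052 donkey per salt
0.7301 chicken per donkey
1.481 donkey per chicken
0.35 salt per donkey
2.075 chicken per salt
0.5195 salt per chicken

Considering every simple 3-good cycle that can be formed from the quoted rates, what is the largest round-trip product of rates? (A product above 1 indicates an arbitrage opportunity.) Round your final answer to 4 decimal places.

donkey→chicken→salt→donkey: 0.7301 × 0.5195 × 3.052 = 1.15758
donkey→salt→chicken→donkey: 0.35 × 2.075 × 1.481 = 1.07558
Maximum is donkey→chicken→salt→donkey at 1.1576; arbitrage exists.

1.1576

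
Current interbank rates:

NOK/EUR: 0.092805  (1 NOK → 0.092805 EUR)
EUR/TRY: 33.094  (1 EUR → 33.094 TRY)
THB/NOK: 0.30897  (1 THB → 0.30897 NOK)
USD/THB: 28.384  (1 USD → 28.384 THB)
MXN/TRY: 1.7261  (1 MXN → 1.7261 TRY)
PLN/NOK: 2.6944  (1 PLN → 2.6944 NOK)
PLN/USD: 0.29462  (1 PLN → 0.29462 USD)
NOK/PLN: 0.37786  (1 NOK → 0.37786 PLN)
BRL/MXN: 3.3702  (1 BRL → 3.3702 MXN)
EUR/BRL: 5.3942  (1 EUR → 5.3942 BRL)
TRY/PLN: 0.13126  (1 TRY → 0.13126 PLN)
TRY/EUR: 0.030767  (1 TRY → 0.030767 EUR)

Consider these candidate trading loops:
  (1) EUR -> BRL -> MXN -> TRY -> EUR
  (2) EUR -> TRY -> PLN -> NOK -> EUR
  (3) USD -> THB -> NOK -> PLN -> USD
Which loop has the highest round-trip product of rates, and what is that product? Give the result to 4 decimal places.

1.0862

(1) 5.3942 × 3.3702 × 1.7261 × 0.030767 = 0.96546
(2) 33.094 × 0.13126 × 2.6944 × 0.092805 = 1.08621
(3) 28.384 × 0.30897 × 0.37786 × 0.29462 = 0.97630
Highest is cycle (2) at 1.0862 (>1, arbitrage).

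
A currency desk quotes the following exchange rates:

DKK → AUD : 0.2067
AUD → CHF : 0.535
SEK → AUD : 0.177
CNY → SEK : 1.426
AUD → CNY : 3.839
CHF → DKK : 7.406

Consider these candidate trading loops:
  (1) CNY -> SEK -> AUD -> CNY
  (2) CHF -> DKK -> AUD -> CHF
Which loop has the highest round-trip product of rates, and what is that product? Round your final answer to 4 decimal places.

0.9690

(1) 1.426 × 0.177 × 3.839 = 0.96897
(2) 7.406 × 0.2067 × 0.535 = 0.81899
Highest is cycle (1) at 0.9690 (≤1, no arbitrage).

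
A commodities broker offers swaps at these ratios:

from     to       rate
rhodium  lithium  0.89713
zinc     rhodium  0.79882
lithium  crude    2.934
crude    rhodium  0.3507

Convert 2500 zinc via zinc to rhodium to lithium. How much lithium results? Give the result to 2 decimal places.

1791.61

2500 zinc × 0.79882 = 1997.05 rhodium
1997.05 rhodium × 0.89713 = 1791.6134665 lithium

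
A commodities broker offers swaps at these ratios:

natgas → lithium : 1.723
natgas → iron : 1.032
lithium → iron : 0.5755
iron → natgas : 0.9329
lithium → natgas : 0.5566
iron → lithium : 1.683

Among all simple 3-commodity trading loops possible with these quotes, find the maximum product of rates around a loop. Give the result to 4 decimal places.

iron→lithium→natgas→iron: 1.683 × 0.5566 × 1.032 = 0.96673
iron→natgas→lithium→iron: 0.9329 × 1.723 × 0.5755 = 0.92505
Maximum is iron→lithium→natgas→iron at 0.9667; no arbitrage — every cycle loses value.

0.9667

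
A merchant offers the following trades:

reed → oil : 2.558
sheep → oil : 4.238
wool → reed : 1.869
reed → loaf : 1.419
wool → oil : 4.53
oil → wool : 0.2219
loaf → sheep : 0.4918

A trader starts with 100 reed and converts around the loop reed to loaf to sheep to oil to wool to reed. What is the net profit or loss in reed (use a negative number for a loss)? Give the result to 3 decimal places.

100 reed × 1.419 = 141.9 loaf
141.9 loaf × 0.4918 = 69.78642 sheep
69.78642 sheep × 4.238 = 295.75484796 oil
295.75484796 oil × 0.2219 = 65.628000762324 wool
65.628000762324 wool × 1.869 = 122.658733424783556 reed
Net change: 122.658733424783556 − 100 = 22.658733424783556 reed

22.659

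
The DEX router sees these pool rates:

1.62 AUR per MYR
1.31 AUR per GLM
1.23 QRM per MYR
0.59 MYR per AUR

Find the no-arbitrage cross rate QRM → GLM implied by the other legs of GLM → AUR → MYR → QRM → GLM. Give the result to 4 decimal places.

Known legs of the cycle: 1.31 × 0.59 × 1.23 = 0.950667
For no arbitrage the full-cycle product must be 1, so the missing rate is 1 / 0.950667 ≈ 1.051893.

1.0519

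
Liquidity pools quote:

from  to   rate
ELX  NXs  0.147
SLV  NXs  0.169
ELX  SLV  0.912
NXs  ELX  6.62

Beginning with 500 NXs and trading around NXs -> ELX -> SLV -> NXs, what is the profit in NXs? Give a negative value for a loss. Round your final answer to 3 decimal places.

500 NXs × 6.62 = 3310 ELX
3310 ELX × 0.912 = 3018.72 SLV
3018.72 SLV × 0.169 = 510.16368 NXs
Net change: 510.16368 − 500 = 10.16368 NXs

10.164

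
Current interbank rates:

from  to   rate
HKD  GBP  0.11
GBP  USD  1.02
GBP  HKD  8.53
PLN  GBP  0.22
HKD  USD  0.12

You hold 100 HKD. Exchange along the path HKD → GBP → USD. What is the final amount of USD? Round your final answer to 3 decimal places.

11.220

100 HKD × 0.11 = 11 GBP
11 GBP × 1.02 = 11.22 USD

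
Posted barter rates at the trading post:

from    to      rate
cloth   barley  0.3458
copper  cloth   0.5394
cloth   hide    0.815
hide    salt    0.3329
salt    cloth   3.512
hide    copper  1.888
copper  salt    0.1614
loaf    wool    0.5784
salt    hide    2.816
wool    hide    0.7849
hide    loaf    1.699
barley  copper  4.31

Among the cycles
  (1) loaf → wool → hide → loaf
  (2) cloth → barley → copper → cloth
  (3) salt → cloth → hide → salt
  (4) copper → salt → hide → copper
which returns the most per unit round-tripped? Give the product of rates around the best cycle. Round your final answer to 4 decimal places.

(1) 0.5784 × 0.7849 × 1.699 = 0.77132
(2) 0.3458 × 4.31 × 0.5394 = 0.80392
(3) 3.512 × 0.815 × 0.3329 = 0.95285
(4) 0.1614 × 2.816 × 1.888 = 0.85810
Highest is cycle (3) at 0.9529 (≤1, no arbitrage).

0.9529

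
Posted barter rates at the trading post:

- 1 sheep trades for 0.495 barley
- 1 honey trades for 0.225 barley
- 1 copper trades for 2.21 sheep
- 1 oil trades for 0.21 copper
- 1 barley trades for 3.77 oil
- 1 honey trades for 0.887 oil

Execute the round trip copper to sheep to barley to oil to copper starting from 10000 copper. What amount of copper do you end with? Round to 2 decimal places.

8660.80

10000 copper × 2.21 = 22100 sheep
22100 sheep × 0.495 = 10939.5 barley
10939.5 barley × 3.77 = 41241.915 oil
41241.915 oil × 0.21 = 8660.80215 copper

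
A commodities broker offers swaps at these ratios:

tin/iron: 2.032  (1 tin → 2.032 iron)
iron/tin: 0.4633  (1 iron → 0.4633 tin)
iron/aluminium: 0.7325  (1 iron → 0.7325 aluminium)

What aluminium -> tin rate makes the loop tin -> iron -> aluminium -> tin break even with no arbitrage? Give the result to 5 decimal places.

Known legs of the cycle: 2.032 × 0.7325 = 1.48844
For no arbitrage the full-cycle product must be 1, so the missing rate is 1 / 1.48844 ≈ 0.6718443.

0.67184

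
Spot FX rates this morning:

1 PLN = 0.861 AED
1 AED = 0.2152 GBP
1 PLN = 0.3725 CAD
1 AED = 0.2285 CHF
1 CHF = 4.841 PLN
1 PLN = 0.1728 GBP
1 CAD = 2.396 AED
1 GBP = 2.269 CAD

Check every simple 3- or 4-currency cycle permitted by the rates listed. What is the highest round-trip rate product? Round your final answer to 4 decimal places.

AED→GBP→CAD→AED: 0.2152 × 2.269 × 2.396 = 1.16994
CHF→PLN→CAD→AED→CHF: 4.841 × 0.3725 × 2.396 × 0.2285 = 0.98727
CHF→PLN→AED→CHF: 4.841 × 0.861 × 0.2285 = 0.95241
Maximum is AED→GBP→CAD→AED at 1.1699; arbitrage exists.

1.1699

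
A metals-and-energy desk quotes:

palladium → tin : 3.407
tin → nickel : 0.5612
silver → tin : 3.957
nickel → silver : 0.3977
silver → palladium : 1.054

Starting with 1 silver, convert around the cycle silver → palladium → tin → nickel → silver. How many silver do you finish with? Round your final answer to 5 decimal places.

1 silver × 1.054 = 1.054 palladium
1.054 palladium × 3.407 = 3.590978 tin
3.590978 tin × 0.5612 = 2.0152568536 nickel
2.0152568536 nickel × 0.3977 = 0.80146765067672 silver

0.80147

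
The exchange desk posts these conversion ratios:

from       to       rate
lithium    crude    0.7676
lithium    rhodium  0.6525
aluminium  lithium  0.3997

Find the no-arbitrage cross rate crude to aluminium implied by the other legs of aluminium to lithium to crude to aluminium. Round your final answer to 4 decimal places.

Known legs of the cycle: 0.3997 × 0.7676 = 0.30680972
For no arbitrage the full-cycle product must be 1, so the missing rate is 1 / 0.30680972 ≈ 3.259349.

3.2593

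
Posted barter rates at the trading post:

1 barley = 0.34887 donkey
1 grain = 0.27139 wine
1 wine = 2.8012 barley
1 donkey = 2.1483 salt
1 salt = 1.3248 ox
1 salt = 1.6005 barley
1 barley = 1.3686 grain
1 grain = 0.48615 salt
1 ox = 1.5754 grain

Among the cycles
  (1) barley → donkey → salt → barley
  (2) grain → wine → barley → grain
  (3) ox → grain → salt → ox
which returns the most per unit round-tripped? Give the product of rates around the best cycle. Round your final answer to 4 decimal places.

1.1995

(1) 0.34887 × 2.1483 × 1.6005 = 1.19954
(2) 0.27139 × 2.8012 × 1.3686 = 1.04043
(3) 1.5754 × 0.48615 × 1.3248 = 1.01464
Highest is cycle (1) at 1.1995 (>1, arbitrage).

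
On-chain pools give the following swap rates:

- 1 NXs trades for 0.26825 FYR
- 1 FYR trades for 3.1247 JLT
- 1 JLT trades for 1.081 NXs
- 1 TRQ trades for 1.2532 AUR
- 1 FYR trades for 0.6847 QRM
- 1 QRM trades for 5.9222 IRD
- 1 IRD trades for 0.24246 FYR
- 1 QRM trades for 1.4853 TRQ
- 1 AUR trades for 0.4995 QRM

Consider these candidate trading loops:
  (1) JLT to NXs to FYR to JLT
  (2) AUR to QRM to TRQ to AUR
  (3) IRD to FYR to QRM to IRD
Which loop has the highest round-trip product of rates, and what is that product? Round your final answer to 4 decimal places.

(1) 1.081 × 0.26825 × 3.1247 = 0.90610
(2) 0.4995 × 1.4853 × 1.2532 = 0.92976
(3) 0.24246 × 0.6847 × 5.9222 = 0.98316
Highest is cycle (3) at 0.9832 (≤1, no arbitrage).

0.9832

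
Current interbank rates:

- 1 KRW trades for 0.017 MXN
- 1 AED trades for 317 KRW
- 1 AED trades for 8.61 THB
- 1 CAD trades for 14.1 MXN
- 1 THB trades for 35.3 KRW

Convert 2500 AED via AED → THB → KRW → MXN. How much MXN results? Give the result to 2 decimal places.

12917.15

2500 AED × 8.61 = 21525 THB
21525 THB × 35.3 = 759832.5 KRW
759832.5 KRW × 0.017 = 12917.1525 MXN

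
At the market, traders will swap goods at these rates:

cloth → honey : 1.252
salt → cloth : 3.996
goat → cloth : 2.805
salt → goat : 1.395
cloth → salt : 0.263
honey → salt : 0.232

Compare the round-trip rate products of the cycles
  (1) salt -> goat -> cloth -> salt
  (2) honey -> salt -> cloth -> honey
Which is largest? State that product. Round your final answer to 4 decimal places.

1.1607

(1) 1.395 × 2.805 × 0.263 = 1.02911
(2) 0.232 × 3.996 × 1.252 = 1.16069
Highest is cycle (2) at 1.1607 (>1, arbitrage).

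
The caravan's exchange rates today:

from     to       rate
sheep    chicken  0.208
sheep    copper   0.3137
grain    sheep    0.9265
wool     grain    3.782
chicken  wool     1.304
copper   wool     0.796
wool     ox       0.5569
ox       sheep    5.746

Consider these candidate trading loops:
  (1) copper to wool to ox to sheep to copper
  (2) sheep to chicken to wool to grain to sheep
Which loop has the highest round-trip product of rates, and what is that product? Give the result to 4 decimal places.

0.9504

(1) 0.796 × 0.5569 × 5.746 × 0.3137 = 0.79904
(2) 0.208 × 1.304 × 3.782 × 0.9265 = 0.95040
Highest is cycle (2) at 0.9504 (≤1, no arbitrage).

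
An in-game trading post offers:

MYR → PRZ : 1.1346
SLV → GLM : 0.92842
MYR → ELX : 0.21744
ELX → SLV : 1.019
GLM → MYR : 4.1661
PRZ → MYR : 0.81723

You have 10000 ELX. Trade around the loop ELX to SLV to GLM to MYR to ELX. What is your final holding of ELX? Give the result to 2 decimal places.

10000 ELX × 1.019 = 10190 SLV
10190 SLV × 0.92842 = 9460.5998 GLM
9460.5998 GLM × 4.1661 = 39413.80482678 MYR
39413.80482678 MYR × 0.21744 = 8570.1377215350432 ELX

8570.14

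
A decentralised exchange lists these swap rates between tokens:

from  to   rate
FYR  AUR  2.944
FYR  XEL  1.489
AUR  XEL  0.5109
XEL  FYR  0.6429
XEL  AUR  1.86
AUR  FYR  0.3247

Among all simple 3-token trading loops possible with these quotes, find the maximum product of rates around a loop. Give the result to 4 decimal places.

XEL→FYR→AUR→XEL: 0.6429 × 2.944 × 0.5109 = 0.96698
XEL→AUR→FYR→XEL: 1.86 × 0.3247 × 1.489 = 0.89927
Maximum is XEL→FYR→AUR→XEL at 0.9670; no arbitrage — every cycle loses value.

0.9670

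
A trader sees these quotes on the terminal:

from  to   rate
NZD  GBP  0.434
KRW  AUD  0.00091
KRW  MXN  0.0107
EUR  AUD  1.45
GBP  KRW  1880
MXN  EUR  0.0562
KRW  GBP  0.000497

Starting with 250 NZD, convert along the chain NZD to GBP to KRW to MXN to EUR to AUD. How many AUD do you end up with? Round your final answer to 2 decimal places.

250 NZD × 0.434 = 108.5 GBP
108.5 GBP × 1880 = 203980 KRW
203980 KRW × 0.0107 = 2182.586 MXN
2182.586 MXN × 0.0562 = 122.6613332 EUR
122.6613332 EUR × 1.45 = 177.85893314 AUD

177.86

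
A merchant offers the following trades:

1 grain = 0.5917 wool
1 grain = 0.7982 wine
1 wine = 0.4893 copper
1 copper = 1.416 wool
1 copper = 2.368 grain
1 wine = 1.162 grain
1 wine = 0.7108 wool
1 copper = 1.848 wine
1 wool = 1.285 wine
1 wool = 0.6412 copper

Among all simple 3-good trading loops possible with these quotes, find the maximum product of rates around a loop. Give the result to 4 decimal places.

0.9248

grain→wine→copper→grain: 0.7982 × 0.4893 × 2.368 = 0.92484
grain→wool→copper→grain: 0.5917 × 0.6412 × 2.368 = 0.89841
copper→wool→wine→copper: 1.416 × 1.285 × 0.4893 = 0.89031
grain→wool→wine→grain: 0.5917 × 1.285 × 1.162 = 0.88351
copper→wine→wool→copper: 1.848 × 0.7108 × 0.6412 = 0.84225
Maximum is grain→wine→copper→grain at 0.9248; no arbitrage — every cycle loses value.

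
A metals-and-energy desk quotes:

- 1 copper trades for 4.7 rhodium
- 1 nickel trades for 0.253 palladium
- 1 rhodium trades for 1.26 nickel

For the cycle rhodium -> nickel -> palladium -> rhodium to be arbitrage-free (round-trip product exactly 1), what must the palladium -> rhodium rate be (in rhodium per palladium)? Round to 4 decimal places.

Known legs of the cycle: 1.26 × 0.253 = 0.31878
For no arbitrage the full-cycle product must be 1, so the missing rate is 1 / 0.31878 ≈ 3.136960.

3.1370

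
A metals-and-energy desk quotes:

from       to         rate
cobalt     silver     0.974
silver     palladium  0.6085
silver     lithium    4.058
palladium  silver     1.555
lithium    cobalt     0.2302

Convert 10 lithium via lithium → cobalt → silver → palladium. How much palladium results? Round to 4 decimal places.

1.3643

10 lithium × 0.2302 = 2.302 cobalt
2.302 cobalt × 0.974 = 2.242148 silver
2.242148 silver × 0.6085 = 1.364347058 palladium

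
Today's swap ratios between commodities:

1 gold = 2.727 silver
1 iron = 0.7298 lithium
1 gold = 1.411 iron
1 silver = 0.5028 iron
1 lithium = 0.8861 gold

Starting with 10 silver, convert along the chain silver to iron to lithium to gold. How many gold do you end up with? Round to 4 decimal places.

3.2515

10 silver × 0.5028 = 5.028 iron
5.028 iron × 0.7298 = 3.6694344 lithium
3.6694344 lithium × 0.8861 = 3.25148582184 gold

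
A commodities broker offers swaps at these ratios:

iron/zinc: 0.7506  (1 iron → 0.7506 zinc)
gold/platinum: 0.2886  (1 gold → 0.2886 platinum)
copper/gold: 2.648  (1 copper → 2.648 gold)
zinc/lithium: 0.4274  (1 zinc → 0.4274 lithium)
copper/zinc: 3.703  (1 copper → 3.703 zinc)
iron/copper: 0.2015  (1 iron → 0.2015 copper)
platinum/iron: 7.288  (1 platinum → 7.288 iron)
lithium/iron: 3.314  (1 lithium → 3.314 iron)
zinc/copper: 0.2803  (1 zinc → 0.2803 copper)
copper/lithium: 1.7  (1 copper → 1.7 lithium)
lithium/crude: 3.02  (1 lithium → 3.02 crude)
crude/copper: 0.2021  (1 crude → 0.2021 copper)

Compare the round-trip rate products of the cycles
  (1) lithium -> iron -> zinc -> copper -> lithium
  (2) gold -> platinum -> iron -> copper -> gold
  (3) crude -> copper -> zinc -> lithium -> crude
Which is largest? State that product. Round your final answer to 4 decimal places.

1.1853

(1) 3.314 × 0.7506 × 0.2803 × 1.7 = 1.18531
(2) 0.2886 × 7.288 × 0.2015 × 2.648 = 1.12227
(3) 0.2021 × 3.703 × 0.4274 × 3.02 = 0.96597
Highest is cycle (1) at 1.1853 (>1, arbitrage).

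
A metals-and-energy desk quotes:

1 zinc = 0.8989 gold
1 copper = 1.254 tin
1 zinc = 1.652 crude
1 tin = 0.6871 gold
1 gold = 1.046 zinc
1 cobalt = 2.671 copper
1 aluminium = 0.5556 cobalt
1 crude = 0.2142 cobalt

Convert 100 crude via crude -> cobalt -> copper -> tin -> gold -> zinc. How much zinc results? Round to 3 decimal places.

51.564

100 crude × 0.2142 = 21.42 cobalt
21.42 cobalt × 2.671 = 57.21282 copper
57.21282 copper × 1.254 = 71.74487628 tin
71.74487628 tin × 0.6871 = 49.295904491988 gold
49.295904491988 gold × 1.046 = 51.563516098619448 zinc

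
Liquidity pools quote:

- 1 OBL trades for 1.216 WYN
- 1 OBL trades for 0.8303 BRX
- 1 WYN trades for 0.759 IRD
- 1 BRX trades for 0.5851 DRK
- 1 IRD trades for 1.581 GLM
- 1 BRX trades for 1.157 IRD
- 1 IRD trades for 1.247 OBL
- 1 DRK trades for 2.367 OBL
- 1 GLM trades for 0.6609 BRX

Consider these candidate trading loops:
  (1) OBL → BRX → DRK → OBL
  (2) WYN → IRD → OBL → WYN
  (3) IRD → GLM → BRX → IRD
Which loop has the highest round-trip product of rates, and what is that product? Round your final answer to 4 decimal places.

1.2089

(1) 0.8303 × 0.5851 × 2.367 = 1.14991
(2) 0.759 × 1.247 × 1.216 = 1.15091
(3) 1.581 × 0.6609 × 1.157 = 1.20893
Highest is cycle (3) at 1.2089 (>1, arbitrage).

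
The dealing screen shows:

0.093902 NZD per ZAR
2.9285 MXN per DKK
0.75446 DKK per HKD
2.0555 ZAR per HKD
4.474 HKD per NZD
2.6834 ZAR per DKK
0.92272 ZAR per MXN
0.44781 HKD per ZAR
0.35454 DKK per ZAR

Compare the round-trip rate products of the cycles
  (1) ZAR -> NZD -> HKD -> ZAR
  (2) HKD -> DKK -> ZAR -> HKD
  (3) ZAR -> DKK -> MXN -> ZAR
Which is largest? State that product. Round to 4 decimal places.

(1) 0.093902 × 4.474 × 2.0555 = 0.86355
(2) 0.75446 × 2.6834 × 0.44781 = 0.90660
(3) 0.35454 × 2.9285 × 0.92272 = 0.95803
Highest is cycle (3) at 0.9580 (≤1, no arbitrage).

0.9580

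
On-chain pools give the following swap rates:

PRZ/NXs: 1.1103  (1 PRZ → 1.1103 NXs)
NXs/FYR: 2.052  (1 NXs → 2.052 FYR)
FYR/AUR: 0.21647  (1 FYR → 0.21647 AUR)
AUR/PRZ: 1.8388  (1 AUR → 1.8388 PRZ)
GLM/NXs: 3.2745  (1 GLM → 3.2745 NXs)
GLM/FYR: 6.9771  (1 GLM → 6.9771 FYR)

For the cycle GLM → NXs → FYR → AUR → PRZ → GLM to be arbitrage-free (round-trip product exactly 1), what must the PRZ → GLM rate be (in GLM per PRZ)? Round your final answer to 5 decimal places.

0.37389

Known legs of the cycle: 3.2745 × 2.052 × 0.21647 × 1.8388 = 2.674573661223864
For no arbitrage the full-cycle product must be 1, so the missing rate is 1 / 2.674573661223864 ≈ 0.3738914.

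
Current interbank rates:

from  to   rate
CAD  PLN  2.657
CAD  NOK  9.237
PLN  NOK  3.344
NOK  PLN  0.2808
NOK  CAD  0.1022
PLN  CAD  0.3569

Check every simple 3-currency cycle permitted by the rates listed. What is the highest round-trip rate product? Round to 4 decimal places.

0.9257

NOK→PLN→CAD→NOK: 0.2808 × 0.3569 × 9.237 = 0.92571
NOK→CAD→PLN→NOK: 0.1022 × 2.657 × 3.344 = 0.90805
Maximum is NOK→PLN→CAD→NOK at 0.9257; no arbitrage — every cycle loses value.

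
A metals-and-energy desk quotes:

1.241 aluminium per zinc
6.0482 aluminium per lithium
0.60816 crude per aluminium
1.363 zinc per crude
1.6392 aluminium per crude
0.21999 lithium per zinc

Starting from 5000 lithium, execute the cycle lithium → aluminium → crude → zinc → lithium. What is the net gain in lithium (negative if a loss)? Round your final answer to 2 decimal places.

514.58

5000 lithium × 6.0482 = 30241 aluminium
30241 aluminium × 0.60816 = 18391.36656 crude
18391.36656 crude × 1.363 = 25067.43262128 zinc
25067.43262128 zinc × 0.21999 = 5514.5845023553872 lithium
Net change: 5514.5845023553872 − 5000 = 514.5845023553872 lithium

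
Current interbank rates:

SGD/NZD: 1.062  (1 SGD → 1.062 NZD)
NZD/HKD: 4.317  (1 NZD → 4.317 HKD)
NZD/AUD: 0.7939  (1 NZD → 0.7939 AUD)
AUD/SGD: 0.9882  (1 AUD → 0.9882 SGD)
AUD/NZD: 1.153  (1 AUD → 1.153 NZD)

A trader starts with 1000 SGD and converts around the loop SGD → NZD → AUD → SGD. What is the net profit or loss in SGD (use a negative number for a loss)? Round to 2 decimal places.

-166.83

1000 SGD × 1.062 = 1062 NZD
1062 NZD × 0.7939 = 843.1218 AUD
843.1218 AUD × 0.9882 = 833.17296276 SGD
Net change: 833.17296276 − 1000 = -166.82703724 SGD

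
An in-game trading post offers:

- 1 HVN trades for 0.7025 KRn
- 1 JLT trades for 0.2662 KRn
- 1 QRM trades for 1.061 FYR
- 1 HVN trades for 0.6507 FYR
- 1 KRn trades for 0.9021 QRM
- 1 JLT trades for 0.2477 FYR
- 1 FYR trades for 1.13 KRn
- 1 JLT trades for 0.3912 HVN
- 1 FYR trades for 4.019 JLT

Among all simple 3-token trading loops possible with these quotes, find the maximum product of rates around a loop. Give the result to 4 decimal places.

FYR→KRn→QRM→FYR: 1.13 × 0.9021 × 1.061 = 1.08155
HVN→FYR→JLT→HVN: 0.6507 × 4.019 × 0.3912 = 1.02305
Maximum is FYR→KRn→QRM→FYR at 1.0816; arbitrage exists.

1.0816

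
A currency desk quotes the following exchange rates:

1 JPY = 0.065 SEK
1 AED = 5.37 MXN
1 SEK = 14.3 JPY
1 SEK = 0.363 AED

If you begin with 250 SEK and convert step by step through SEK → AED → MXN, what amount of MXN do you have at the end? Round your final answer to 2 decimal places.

250 SEK × 0.363 = 90.75 AED
90.75 AED × 5.37 = 487.3275 MXN

487.33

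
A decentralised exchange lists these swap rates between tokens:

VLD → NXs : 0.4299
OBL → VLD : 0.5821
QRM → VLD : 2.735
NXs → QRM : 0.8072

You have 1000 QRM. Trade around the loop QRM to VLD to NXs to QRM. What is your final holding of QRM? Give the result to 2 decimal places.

1000 QRM × 2.735 = 2735 VLD
2735 VLD × 0.4299 = 1175.7765 NXs
1175.7765 NXs × 0.8072 = 949.0867908 QRM

949.09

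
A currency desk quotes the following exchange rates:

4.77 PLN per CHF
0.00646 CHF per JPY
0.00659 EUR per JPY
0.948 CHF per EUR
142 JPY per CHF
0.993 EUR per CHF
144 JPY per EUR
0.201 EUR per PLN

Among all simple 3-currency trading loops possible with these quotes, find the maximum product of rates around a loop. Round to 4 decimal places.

JPY→CHF→EUR→JPY: 0.00646 × 0.993 × 144 = 0.92373
EUR→CHF→PLN→EUR: 0.948 × 4.77 × 0.201 = 0.90891
JPY→EUR→CHF→JPY: 0.00659 × 0.948 × 142 = 0.88712
Maximum is JPY→CHF→EUR→JPY at 0.9237; no arbitrage — every cycle loses value.

0.9237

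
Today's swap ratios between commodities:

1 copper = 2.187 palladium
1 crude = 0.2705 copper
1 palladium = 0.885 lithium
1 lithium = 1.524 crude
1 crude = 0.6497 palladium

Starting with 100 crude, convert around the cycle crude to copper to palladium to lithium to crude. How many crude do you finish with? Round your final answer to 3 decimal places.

79.789

100 crude × 0.2705 = 27.05 copper
27.05 copper × 2.187 = 59.15835 palladium
59.15835 palladium × 0.885 = 52.35513975 lithium
52.35513975 lithium × 1.524 = 79.789232979 crude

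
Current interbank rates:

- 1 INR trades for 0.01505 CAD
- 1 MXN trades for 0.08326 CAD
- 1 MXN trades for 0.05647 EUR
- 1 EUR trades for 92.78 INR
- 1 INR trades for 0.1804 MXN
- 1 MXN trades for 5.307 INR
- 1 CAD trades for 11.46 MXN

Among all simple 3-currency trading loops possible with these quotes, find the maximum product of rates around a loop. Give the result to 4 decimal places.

0.9452

MXN→EUR→INR→MXN: 0.05647 × 92.78 × 0.1804 = 0.94517
MXN→INR→CAD→MXN: 5.307 × 0.01505 × 11.46 = 0.91531
Maximum is MXN→EUR→INR→MXN at 0.9452; no arbitrage — every cycle loses value.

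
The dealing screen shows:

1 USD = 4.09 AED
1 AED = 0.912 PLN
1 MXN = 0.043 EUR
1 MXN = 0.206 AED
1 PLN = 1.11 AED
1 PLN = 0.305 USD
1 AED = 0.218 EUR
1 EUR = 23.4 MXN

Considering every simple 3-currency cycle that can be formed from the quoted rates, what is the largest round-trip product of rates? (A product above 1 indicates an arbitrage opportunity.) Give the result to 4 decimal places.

1.1377

PLN→USD→AED→PLN: 0.305 × 4.09 × 0.912 = 1.13767
MXN→AED→EUR→MXN: 0.206 × 0.218 × 23.4 = 1.05085
Maximum is PLN→USD→AED→PLN at 1.1377; arbitrage exists.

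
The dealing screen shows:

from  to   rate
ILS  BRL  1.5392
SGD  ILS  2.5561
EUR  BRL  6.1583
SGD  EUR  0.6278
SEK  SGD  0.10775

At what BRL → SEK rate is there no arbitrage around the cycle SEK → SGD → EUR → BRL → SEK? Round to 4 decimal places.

2.4005

Known legs of the cycle: 0.10775 × 0.6278 × 6.1583 = 0.416580974735
For no arbitrage the full-cycle product must be 1, so the missing rate is 1 / 0.416580974735 ≈ 2.400494.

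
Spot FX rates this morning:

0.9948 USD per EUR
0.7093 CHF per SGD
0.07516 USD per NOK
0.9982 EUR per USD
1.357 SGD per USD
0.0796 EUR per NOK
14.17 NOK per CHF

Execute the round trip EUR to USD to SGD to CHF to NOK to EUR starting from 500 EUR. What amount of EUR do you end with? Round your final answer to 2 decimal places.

500 EUR × 0.9948 = 497.4 USD
497.4 USD × 1.357 = 674.9718 SGD
674.9718 SGD × 0.7093 = 478.75749774 CHF
478.75749774 CHF × 14.17 = 6783.9937429758 NOK
6783.9937429758 NOK × 0.0796 = 540.00590194087368 EUR

540.01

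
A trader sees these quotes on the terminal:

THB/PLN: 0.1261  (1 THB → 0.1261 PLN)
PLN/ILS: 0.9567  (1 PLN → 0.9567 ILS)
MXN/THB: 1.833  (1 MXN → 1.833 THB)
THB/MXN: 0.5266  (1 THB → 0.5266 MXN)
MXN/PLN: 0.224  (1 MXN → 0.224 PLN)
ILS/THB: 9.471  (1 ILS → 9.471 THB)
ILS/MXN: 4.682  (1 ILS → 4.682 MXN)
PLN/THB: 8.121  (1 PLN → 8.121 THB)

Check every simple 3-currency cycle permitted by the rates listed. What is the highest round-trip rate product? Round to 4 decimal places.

THB→PLN→ILS→THB: 0.1261 × 0.9567 × 9.471 = 1.14258
MXN→PLN→ILS→MXN: 0.224 × 0.9567 × 4.682 = 1.00336
THB→MXN→PLN→THB: 0.5266 × 0.224 × 8.121 = 0.95794
Maximum is THB→PLN→ILS→THB at 1.1426; arbitrage exists.

1.1426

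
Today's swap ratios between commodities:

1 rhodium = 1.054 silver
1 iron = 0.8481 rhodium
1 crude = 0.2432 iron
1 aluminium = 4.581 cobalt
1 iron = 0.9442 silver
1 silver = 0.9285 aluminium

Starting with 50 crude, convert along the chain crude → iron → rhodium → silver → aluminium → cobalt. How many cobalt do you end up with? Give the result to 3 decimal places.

50 crude × 0.2432 = 12.16 iron
12.16 iron × 0.8481 = 10.312896 rhodium
10.312896 rhodium × 1.054 = 10.869792384 silver
10.869792384 silver × 0.9285 = 10.092602228544 aluminium
10.092602228544 aluminium × 4.581 = 46.234210808960064 cobalt

46.234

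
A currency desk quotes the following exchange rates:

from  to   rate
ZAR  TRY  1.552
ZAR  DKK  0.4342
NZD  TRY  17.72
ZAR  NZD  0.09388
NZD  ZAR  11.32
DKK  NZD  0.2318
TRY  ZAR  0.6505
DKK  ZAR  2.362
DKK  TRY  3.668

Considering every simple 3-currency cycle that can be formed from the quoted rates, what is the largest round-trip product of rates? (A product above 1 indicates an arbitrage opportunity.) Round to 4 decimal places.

1.1393

DKK→NZD→ZAR→DKK: 0.2318 × 11.32 × 0.4342 = 1.13933
TRY→ZAR→NZD→TRY: 0.6505 × 0.09388 × 17.72 = 1.08214
DKK→TRY→ZAR→DKK: 3.668 × 0.6505 × 0.4342 = 1.03602
Maximum is DKK→NZD→ZAR→DKK at 1.1393; arbitrage exists.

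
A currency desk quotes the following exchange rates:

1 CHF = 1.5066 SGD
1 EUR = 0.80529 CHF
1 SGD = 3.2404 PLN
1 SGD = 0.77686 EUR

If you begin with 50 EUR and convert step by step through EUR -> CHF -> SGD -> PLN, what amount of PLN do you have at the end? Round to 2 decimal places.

196.57

50 EUR × 0.80529 = 40.2645 CHF
40.2645 CHF × 1.5066 = 60.6624957 SGD
60.6624957 SGD × 3.2404 = 196.57075106628 PLN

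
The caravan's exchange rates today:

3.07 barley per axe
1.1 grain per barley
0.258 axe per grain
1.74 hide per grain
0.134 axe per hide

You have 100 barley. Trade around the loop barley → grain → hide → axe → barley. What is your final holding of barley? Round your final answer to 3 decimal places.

78.738

100 barley × 1.1 = 110 grain
110 grain × 1.74 = 191.4 hide
191.4 hide × 0.134 = 25.6476 axe
25.6476 axe × 3.07 = 78.738132 barley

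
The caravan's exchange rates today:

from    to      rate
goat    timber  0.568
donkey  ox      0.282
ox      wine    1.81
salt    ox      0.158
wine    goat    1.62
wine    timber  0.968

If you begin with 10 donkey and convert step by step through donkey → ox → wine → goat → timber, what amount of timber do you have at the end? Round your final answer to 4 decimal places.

4.6967

10 donkey × 0.282 = 2.82 ox
2.82 ox × 1.81 = 5.1042 wine
5.1042 wine × 1.62 = 8.268804 goat
8.268804 goat × 0.568 = 4.696680672 timber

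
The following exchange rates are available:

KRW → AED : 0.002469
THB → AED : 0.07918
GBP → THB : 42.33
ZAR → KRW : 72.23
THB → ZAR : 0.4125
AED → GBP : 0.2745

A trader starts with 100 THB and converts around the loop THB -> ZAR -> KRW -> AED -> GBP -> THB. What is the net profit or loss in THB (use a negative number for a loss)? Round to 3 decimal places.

-14.522

100 THB × 0.4125 = 41.25 ZAR
41.25 ZAR × 72.23 = 2979.4875 KRW
2979.4875 KRW × 0.002469 = 7.3563546375 AED
7.3563546375 AED × 0.2745 = 2.01931934799375 GBP
2.01931934799375 GBP × 42.33 = 85.4777880005754375 THB
Net change: 85.4777880005754375 − 100 = -14.5222119994245625 THB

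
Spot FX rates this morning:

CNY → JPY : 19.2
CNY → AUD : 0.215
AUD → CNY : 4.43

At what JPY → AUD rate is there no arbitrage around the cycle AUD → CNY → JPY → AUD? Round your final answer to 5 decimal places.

0.01176

Known legs of the cycle: 4.43 × 19.2 = 85.056
For no arbitrage the full-cycle product must be 1, so the missing rate is 1 / 85.056 ≈ 0.0117570.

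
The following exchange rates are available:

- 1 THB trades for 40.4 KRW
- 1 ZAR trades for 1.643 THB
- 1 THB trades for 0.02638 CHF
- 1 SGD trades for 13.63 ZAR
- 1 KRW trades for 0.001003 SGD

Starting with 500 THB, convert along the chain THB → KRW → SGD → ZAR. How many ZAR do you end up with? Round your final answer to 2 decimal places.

500 THB × 40.4 = 20200 KRW
20200 KRW × 0.001003 = 20.2606 SGD
20.2606 SGD × 13.63 = 276.151978 ZAR

276.15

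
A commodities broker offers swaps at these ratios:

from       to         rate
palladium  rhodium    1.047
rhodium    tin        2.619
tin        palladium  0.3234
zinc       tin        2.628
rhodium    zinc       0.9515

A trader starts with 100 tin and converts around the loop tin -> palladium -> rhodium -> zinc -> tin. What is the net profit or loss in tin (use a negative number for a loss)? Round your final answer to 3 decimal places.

100 tin × 0.3234 = 32.34 palladium
32.34 palladium × 1.047 = 33.85998 rhodium
33.85998 rhodium × 0.9515 = 32.21777097 zinc
32.21777097 zinc × 2.628 = 84.66830210916 tin
Net change: 84.66830210916 − 100 = -15.33169789084 tin

-15.332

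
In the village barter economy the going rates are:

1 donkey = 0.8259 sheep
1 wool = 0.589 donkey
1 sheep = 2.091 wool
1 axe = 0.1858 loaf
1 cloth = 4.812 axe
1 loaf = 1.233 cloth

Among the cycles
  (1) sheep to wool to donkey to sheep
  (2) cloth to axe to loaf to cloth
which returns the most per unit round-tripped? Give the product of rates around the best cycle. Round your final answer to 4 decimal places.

1.1024

(1) 2.091 × 0.589 × 0.8259 = 1.01718
(2) 4.812 × 0.1858 × 1.233 = 1.10239
Highest is cycle (2) at 1.1024 (>1, arbitrage).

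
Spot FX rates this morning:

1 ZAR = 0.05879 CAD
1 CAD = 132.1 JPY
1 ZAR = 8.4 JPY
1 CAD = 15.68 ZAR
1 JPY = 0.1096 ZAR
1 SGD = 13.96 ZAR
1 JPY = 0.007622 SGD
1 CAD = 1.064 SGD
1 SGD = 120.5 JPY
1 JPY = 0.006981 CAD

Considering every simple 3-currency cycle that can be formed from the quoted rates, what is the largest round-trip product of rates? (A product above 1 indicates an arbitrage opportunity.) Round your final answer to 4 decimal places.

JPY→CAD→ZAR→JPY: 0.006981 × 15.68 × 8.4 = 0.91948
JPY→CAD→SGD→JPY: 0.006981 × 1.064 × 120.5 = 0.89505
JPY→SGD→ZAR→JPY: 0.007622 × 13.96 × 8.4 = 0.89379
CAD→SGD→ZAR→CAD: 1.064 × 13.96 × 0.05879 = 0.87323
JPY→ZAR→CAD→JPY: 0.1096 × 0.05879 × 132.1 = 0.85117
Maximum is JPY→CAD→ZAR→JPY at 0.9195; no arbitrage — every cycle loses value.

0.9195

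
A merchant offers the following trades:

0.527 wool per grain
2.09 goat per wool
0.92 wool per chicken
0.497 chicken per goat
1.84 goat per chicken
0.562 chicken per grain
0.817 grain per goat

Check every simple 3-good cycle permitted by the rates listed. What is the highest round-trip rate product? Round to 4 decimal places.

0.9556

chicken→wool→goat→chicken: 0.92 × 2.09 × 0.497 = 0.95563
grain→wool→goat→grain: 0.527 × 2.09 × 0.817 = 0.89987
chicken→goat→grain→chicken: 1.84 × 0.817 × 0.562 = 0.84484
Maximum is chicken→wool→goat→chicken at 0.9556; no arbitrage — every cycle loses value.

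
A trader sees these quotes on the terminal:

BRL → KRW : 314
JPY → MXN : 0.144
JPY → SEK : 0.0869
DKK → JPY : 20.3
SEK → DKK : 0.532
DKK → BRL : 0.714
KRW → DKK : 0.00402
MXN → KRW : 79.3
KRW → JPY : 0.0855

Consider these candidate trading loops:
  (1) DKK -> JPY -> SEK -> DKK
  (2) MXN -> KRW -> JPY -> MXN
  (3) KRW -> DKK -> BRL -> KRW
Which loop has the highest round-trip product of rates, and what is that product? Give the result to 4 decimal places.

(1) 20.3 × 0.0869 × 0.532 = 0.93849
(2) 79.3 × 0.0855 × 0.144 = 0.97634
(3) 0.00402 × 0.714 × 314 = 0.90127
Highest is cycle (2) at 0.9763 (≤1, no arbitrage).

0.9763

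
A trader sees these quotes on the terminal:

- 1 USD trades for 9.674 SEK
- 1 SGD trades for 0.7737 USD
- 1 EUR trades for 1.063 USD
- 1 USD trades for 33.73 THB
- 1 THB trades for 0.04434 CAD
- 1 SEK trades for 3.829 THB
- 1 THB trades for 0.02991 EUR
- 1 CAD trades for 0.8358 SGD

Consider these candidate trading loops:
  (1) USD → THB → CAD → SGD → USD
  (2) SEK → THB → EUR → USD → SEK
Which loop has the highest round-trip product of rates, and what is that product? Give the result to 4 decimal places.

1.1777

(1) 33.73 × 0.04434 × 0.8358 × 0.7737 = 0.96713
(2) 3.829 × 0.02991 × 1.063 × 9.674 = 1.17772
Highest is cycle (2) at 1.1777 (>1, arbitrage).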